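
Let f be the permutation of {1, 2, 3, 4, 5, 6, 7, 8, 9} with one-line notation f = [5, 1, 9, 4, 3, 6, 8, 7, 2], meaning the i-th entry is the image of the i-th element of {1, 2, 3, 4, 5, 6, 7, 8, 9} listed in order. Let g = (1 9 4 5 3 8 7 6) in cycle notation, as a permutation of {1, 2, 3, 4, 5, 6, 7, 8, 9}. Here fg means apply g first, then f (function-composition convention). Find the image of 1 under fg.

g(1) = 9, then f(9) = 2; composing gives (fg)(1) = 2.

2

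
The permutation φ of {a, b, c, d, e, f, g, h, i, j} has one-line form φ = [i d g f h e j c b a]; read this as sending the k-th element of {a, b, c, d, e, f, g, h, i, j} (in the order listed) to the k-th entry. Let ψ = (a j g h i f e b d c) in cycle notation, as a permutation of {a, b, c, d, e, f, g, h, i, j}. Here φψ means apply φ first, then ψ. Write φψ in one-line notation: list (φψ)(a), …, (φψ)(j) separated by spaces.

f c h e i b g a d j

Chase each element through φ then ψ: a → i → f; b → d → c; c → g → h; d → f → e; e → h → i; f → e → b; g → j → g; h → c → a; i → b → d; j → a → j.
Collecting the images, φψ = [f c h e i b g a d j].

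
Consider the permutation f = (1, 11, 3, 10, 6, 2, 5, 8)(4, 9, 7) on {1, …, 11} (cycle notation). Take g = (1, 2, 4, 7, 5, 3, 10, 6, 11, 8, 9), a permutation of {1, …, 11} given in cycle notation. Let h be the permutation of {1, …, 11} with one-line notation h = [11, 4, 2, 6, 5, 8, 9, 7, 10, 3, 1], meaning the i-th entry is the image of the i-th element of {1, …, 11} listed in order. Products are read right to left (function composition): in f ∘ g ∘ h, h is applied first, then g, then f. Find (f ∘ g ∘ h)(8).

(f ∘ g ∘ h)(8) = f(g(h(8))). h(8) = 7, then g(7) = 5, then f(5) = 8, so the result is 8.

8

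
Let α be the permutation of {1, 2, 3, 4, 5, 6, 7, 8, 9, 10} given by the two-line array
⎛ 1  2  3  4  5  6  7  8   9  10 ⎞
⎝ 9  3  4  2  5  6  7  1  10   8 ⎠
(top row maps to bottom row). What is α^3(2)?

Tracing 2 → 3 → … returns to 2 after 3 steps, so 2 lies in a 3-cycle (2, 3, 4).
Since the cycle has length 3, α^3 acts on it the same as α^0 (3 mod 3 = 0).
So α^3(2) = 2.

2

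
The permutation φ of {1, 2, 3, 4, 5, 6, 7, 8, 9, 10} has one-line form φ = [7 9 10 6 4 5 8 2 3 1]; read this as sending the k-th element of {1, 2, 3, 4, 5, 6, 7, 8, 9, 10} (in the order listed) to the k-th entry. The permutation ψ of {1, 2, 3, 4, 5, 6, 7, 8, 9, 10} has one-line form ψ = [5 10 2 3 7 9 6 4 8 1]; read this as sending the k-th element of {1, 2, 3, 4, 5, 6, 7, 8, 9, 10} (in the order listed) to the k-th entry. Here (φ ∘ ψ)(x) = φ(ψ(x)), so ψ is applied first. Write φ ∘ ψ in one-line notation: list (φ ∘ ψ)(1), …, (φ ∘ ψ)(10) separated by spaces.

(φ ∘ ψ)(x) = φ(ψ(x)). Computing each image: φ(ψ(1)) = φ(5) = 4, φ(ψ(2)) = φ(10) = 1, φ(ψ(3)) = φ(2) = 9, φ(ψ(4)) = φ(3) = 10, φ(ψ(5)) = φ(7) = 8, φ(ψ(6)) = φ(9) = 3, φ(ψ(7)) = φ(6) = 5, φ(ψ(8)) = φ(4) = 6, φ(ψ(9)) = φ(8) = 2, φ(ψ(10)) = φ(1) = 7.
Hence φ ∘ ψ = [4 1 9 10 8 3 5 6 2 7].

4 1 9 10 8 3 5 6 2 7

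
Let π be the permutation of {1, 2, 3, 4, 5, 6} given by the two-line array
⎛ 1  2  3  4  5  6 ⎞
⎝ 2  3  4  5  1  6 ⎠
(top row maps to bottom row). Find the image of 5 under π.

The entry below 5 in the array is 1, so π(5) = 1.

1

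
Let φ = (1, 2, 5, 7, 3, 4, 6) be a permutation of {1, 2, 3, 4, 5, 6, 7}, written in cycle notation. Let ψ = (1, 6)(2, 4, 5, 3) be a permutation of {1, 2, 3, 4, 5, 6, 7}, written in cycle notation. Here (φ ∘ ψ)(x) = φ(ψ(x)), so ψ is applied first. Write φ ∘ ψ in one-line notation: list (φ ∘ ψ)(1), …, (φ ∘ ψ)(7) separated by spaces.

1 6 5 7 4 2 3

(φ ∘ ψ)(x) = φ(ψ(x)). Computing each image: φ(ψ(1)) = φ(6) = 1, φ(ψ(2)) = φ(4) = 6, φ(ψ(3)) = φ(2) = 5, φ(ψ(4)) = φ(5) = 7, φ(ψ(5)) = φ(3) = 4, φ(ψ(6)) = φ(1) = 2, φ(ψ(7)) = φ(7) = 3.
Hence φ ∘ ψ = [1 6 5 7 4 2 3].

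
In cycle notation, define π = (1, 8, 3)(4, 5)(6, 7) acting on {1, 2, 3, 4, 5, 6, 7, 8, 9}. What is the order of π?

6

The disjoint cycles have lengths 3, 2, 2, 1, 1.
The order of π is the least common multiple of its cycle lengths: lcm(3, 2, 2) = 6.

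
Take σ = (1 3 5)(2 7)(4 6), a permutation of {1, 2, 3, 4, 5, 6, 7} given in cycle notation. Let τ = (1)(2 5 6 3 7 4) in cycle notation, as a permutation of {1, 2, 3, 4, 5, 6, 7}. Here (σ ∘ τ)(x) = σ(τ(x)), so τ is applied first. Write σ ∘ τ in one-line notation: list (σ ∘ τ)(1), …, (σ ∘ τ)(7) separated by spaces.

For each element, apply τ then σ: 1 → 1 → 3; 2 → 5 → 1; 3 → 7 → 2; 4 → 2 → 7; 5 → 6 → 4; 6 → 3 → 5; 7 → 4 → 6.
So σ ∘ τ in one-line form is 3 1 2 7 4 5 6.

3 1 2 7 4 5 6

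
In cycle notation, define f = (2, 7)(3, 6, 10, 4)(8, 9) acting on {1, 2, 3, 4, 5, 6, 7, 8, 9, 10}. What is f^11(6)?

6 lies in the 4-cycle (3, 6, 10, 4).
Powers repeat with period 4 on this cycle, and 11 mod 4 = 3, so f^11(6) = f^3(6).
Stepping 3 places around the cycle: 6 → 10 → 4 → 3.

3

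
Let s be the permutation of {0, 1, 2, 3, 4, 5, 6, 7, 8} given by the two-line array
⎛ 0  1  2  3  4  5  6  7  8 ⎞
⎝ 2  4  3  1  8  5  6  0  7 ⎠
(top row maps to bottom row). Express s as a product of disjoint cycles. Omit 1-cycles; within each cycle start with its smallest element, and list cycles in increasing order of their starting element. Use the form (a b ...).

Start at 0 and follow images: 0 → 2 → 3 → 1 → 4 → 8 → 7 → 0, giving the cycle (0 2 3 1 4 8 7).
Repeating from the next unused element and collecting all non-trivial cycles gives (0 2 3 1 4 8 7).

(0 2 3 1 4 8 7)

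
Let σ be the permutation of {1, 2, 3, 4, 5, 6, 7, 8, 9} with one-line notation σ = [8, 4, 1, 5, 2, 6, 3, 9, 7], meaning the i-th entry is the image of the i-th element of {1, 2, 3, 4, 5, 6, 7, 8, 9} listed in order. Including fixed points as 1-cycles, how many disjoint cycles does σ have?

3

The cycle decomposition is (1 8 9 7 3)(2 4 5)(6), which has 3 cycles (counting 1-cycles).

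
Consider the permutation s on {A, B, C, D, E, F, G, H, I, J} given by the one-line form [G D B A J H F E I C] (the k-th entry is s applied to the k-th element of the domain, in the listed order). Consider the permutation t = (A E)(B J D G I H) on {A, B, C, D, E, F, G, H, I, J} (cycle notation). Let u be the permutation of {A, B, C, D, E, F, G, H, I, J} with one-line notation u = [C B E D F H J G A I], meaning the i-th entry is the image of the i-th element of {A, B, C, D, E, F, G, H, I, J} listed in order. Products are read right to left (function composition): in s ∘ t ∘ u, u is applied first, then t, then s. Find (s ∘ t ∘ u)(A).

B

Apply the permutations in order: u(A) = C, then t(C) = C, then s(C) = B. So (s ∘ t ∘ u)(A) = B.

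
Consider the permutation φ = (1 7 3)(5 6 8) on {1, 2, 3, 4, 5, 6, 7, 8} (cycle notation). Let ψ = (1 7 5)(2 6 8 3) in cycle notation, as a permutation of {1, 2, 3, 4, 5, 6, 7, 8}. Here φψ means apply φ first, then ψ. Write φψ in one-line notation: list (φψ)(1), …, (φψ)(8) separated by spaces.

For each element, apply φ then ψ: 1 → 7 → 5; 2 → 2 → 6; 3 → 1 → 7; 4 → 4 → 4; 5 → 6 → 8; 6 → 8 → 3; 7 → 3 → 2; 8 → 5 → 1.
So φψ in one-line form is 5 6 7 4 8 3 2 1.

5 6 7 4 8 3 2 1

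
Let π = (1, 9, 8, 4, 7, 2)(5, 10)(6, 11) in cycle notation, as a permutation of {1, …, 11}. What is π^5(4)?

4 lies in the 6-cycle (1, 9, 8, 4, 7, 2).
Advancing 5 steps from 4: 4 → 7 → 2 → 1 → 9 → 8.

8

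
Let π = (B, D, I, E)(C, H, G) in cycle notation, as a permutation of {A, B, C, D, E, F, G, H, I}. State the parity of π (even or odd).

The cycle lengths are 4, 3, 1, 1.
A cycle is odd iff its length is even; π has 1 even-length cycle, so sgn(π) = (−1)^1 and π is odd.

odd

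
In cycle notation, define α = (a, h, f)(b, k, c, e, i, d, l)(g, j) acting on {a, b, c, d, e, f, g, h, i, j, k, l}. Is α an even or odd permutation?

The cycle lengths are 7, 3, 2.
A cycle is odd iff its length is even; α has 1 even-length cycle, so sgn(α) = (−1)^1 and α is odd.

odd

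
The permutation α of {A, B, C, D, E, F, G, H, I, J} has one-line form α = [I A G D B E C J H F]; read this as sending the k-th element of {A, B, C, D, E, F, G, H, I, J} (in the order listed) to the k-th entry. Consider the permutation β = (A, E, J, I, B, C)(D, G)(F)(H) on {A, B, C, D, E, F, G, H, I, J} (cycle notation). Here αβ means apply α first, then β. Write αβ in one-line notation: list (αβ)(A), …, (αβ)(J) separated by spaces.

B E D G C J A I H F

(αβ)(x) = β(α(x)). Computing each image: β(α(A)) = β(I) = B, β(α(B)) = β(A) = E, β(α(C)) = β(G) = D, β(α(D)) = β(D) = G, β(α(E)) = β(B) = C, β(α(F)) = β(E) = J, β(α(G)) = β(C) = A, β(α(H)) = β(J) = I, β(α(I)) = β(H) = H, β(α(J)) = β(F) = F.
Hence αβ = [B E D G C J A I H F].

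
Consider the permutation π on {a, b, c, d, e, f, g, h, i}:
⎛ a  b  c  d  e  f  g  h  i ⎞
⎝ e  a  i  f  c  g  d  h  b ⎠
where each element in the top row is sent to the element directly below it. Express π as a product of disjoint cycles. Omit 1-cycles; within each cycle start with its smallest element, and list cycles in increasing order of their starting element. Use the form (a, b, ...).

From a: a → e → c → i → b → a, closing the cycle (a, e, c, i, b).
Continuing from each remaining unvisited element yields (a, e, c, i, b)(d, f, g).

(a, e, c, i, b)(d, f, g)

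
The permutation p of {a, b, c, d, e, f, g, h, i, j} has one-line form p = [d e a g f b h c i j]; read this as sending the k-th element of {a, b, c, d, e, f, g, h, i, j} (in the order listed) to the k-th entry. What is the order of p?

The disjoint-cycle form of p has cycle lengths 5, 3, 1, 1.
Since disjoint cycles commute, ord(p) = lcm(5, 3) = 15.

15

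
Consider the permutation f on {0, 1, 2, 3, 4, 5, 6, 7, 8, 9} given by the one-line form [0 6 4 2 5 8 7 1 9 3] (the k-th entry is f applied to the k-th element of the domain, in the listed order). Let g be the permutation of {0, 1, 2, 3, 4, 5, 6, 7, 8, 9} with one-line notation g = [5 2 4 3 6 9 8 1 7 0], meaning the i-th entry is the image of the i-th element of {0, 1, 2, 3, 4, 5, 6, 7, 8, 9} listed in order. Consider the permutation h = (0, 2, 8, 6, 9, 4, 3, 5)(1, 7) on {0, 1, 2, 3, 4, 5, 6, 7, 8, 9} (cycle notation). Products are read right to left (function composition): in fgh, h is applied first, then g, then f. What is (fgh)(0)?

Apply the permutations in order: h(0) = 2, then g(2) = 4, then f(4) = 5. So (fgh)(0) = 5.

5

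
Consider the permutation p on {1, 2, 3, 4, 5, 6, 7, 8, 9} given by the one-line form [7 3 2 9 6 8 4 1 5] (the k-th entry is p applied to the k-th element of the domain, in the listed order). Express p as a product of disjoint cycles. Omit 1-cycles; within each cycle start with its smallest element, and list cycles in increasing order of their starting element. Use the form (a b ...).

From 1: 1 → 7 → 4 → 9 → 5 → 6 → 8 → 1, closing the cycle (1 7 4 9 5 6 8).
Continuing from each remaining unvisited element yields (1 7 4 9 5 6 8)(2 3).

(1 7 4 9 5 6 8)(2 3)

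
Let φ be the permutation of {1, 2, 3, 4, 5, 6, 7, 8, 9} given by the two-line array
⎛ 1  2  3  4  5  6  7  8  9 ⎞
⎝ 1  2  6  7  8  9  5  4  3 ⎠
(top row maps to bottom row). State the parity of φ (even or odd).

odd

In disjoint-cycle form the cycle lengths are 4, 3, 1, 1.
A cycle of length ℓ contributes ℓ−1 transpositions, so φ is a product of 3 + 2 = 5 transpositions — odd.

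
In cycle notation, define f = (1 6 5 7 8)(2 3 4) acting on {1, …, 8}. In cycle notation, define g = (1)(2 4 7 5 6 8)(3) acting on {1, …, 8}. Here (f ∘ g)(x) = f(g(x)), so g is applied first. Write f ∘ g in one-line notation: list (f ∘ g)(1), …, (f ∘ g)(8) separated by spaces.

(f ∘ g)(x) = f(g(x)). Computing each image: f(g(1)) = f(1) = 6, f(g(2)) = f(4) = 2, f(g(3)) = f(3) = 4, f(g(4)) = f(7) = 8, f(g(5)) = f(6) = 5, f(g(6)) = f(8) = 1, f(g(7)) = f(5) = 7, f(g(8)) = f(2) = 3.
Hence f ∘ g = [6 2 4 8 5 1 7 3].

6 2 4 8 5 1 7 3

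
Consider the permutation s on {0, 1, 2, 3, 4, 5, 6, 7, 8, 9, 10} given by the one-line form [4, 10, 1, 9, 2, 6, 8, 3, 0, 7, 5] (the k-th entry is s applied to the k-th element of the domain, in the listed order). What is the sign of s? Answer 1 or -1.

In disjoint-cycle form the cycle lengths are 8, 3.
A cycle of length ℓ contributes ℓ−1 transpositions, so s is a product of 7 + 2 = 9 transpositions — odd.

-1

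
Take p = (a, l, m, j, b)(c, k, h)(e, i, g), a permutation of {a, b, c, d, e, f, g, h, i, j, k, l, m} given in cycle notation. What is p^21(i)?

i

i lies in the 3-cycle (e, i, g).
Since the cycle has length 3, p^21 acts on it the same as p^0 (21 mod 3 = 0).
So p^21(i) = i.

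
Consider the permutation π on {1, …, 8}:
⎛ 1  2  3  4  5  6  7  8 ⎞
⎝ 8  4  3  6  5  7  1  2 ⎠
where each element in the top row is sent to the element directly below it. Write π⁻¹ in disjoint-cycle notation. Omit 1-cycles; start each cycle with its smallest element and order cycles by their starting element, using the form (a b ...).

The cycle decomposition of π is (1 8 2 4 6 7).
The inverse reverses every cycle; in canonical form, π⁻¹ = (1 7 6 4 2 8).

(1 7 6 4 2 8)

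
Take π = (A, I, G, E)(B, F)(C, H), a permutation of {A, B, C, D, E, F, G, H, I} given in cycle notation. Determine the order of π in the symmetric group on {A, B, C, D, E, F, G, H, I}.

4

The disjoint cycles have lengths 4, 2, 2, 1.
Since disjoint cycles commute, ord(π) = lcm(4, 2, 2) = 4.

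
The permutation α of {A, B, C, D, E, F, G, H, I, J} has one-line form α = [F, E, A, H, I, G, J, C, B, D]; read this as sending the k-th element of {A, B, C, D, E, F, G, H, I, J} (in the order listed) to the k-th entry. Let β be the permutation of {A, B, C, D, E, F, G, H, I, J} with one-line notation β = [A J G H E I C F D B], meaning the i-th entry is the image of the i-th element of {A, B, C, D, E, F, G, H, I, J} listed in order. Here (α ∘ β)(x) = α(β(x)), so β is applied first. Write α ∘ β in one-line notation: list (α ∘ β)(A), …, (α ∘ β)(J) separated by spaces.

For each element, apply β then α: A → A → F; B → J → D; C → G → J; D → H → C; E → E → I; F → I → B; G → C → A; H → F → G; I → D → H; J → B → E.
So α ∘ β in one-line form is F D J C I B A G H E.

F D J C I B A G H E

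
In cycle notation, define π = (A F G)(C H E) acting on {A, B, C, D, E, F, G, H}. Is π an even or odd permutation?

The cycle lengths are 3, 3, 1, 1.
A cycle of length ℓ contributes ℓ−1 transpositions, so π is a product of 2 + 2 = 4 transpositions — even.

even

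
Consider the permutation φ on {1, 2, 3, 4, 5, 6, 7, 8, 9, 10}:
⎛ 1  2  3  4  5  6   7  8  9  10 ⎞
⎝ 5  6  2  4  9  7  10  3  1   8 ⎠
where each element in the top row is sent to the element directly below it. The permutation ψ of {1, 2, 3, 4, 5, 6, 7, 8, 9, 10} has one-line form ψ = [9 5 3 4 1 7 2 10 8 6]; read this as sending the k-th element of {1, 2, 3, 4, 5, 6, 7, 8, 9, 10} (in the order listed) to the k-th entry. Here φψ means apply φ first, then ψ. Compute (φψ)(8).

First apply φ: φ(8) = 3, then ψ(3) = 3. Thus (φψ)(8) = 3.

3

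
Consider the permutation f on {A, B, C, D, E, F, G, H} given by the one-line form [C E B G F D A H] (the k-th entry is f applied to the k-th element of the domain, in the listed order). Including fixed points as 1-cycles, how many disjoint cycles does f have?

The cycle decomposition is (A C B E F D G)(H), which has 2 cycles (counting 1-cycles).

2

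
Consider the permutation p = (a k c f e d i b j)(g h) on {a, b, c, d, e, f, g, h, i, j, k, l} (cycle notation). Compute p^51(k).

k lies in the 9-cycle (a k c f e d i b j).
Since the cycle has length 9, p^51 acts on it the same as p^6 (51 mod 9 = 6).
Stepping 6 places around the cycle: k → c → f → e → d → i → b.

b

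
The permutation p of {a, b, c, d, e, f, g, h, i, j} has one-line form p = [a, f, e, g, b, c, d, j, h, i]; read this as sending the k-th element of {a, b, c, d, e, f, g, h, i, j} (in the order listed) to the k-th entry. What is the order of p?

Writing p as disjoint cycles, the cycle lengths are 4, 3, 2, 1.
The order of p is the least common multiple of its cycle lengths: lcm(4, 3, 2) = 12.

12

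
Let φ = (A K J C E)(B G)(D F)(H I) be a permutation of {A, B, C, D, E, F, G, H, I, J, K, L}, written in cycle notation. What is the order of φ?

The cycle type of φ is (5, 2, 2, 2, 1).
The order is lcm(5, 2, 2, 2) = 10.

10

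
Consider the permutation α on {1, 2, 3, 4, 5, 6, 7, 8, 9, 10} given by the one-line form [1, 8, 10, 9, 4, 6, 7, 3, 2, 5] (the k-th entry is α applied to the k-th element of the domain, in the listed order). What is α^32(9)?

10

Tracing 9 → 2 → … returns to 9 after 7 steps, so 9 lies in a 7-cycle (2 8 3 10 5 4 9).
Powers repeat with period 7 on this cycle, and 32 mod 7 = 4, so α^32(9) = α^4(9).
Advancing 4 steps from 9: 9 → 2 → 8 → 3 → 10.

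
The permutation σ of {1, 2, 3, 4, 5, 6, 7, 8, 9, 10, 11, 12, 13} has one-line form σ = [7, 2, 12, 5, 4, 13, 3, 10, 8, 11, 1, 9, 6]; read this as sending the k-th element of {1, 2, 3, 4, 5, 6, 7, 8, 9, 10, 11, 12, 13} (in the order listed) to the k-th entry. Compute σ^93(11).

9

Tracing 11 → 1 → … returns to 11 after 8 steps, so 11 lies in an 8-cycle (1, 7, 3, 12, 9, 8, 10, 11).
Since the cycle has length 8, σ^93 acts on it the same as σ^5 (93 mod 8 = 5).
Stepping 5 places around the cycle: 11 → 1 → 7 → 3 → 12 → 9.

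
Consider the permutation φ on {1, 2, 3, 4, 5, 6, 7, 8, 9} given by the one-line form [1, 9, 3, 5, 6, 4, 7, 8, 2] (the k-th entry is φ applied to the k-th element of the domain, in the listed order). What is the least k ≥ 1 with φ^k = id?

Writing φ as disjoint cycles, the cycle lengths are 3, 2, 1, 1, 1, 1.
The order is lcm(3, 2) = 6.

6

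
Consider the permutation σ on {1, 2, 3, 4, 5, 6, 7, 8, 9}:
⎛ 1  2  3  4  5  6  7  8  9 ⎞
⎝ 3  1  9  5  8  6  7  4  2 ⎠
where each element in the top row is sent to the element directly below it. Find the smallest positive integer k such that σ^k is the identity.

12

Writing σ as disjoint cycles, the cycle lengths are 4, 3, 1, 1.
Since disjoint cycles commute, ord(σ) = lcm(4, 3) = 12.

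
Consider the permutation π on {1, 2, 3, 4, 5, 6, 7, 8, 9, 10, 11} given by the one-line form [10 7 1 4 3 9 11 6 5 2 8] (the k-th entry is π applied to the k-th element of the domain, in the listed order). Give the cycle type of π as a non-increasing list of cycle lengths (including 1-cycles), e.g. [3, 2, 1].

The disjoint cycles are (1 10 2 7 11 8 6 9 5 3)(4), with lengths 10, 1 in non-increasing order.

[10, 1]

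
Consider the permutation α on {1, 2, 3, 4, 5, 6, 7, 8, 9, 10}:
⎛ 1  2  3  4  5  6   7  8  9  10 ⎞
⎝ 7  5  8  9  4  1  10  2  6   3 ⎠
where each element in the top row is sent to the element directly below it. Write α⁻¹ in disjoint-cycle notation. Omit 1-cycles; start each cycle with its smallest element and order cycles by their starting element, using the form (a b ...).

The cycle decomposition of α is (1 7 10 3 8 2 5 4 9 6).
Reversing each cycle (and rotating so the smallest element leads) gives α⁻¹ = (1 6 9 4 5 2 8 3 10 7).

(1 6 9 4 5 2 8 3 10 7)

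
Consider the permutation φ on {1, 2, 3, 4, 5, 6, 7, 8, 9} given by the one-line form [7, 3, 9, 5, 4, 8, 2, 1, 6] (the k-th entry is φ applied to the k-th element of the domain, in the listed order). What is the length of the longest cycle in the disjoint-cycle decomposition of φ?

Decomposing into disjoint cycles gives (1, 7, 2, 3, 9, 6, 8)(4, 5); the longest has length 7.

7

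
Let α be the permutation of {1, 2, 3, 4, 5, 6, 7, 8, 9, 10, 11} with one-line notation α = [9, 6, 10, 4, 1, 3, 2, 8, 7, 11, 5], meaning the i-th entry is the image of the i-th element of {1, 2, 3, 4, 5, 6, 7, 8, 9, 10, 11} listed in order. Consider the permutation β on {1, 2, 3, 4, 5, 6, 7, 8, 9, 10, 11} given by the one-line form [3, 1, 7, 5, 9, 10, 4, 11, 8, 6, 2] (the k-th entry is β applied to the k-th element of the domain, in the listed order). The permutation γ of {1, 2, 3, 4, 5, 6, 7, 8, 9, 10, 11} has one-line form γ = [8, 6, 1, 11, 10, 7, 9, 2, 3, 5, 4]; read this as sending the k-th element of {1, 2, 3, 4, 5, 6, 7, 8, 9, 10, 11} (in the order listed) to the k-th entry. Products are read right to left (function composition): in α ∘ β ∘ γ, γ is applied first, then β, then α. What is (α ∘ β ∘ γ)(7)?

Chase 7: γ(7) = 9; β(9) = 8; α(8) = 8. Hence (α ∘ β ∘ γ)(7) = 8.

8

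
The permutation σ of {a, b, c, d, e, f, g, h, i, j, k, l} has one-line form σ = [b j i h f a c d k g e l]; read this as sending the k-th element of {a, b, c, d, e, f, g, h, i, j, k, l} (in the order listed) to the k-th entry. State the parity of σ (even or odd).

odd

In disjoint-cycle form the cycle lengths are 9, 2, 1.
A cycle is odd iff its length is even; σ has 1 even-length cycle, so sgn(σ) = (−1)^1 and σ is odd.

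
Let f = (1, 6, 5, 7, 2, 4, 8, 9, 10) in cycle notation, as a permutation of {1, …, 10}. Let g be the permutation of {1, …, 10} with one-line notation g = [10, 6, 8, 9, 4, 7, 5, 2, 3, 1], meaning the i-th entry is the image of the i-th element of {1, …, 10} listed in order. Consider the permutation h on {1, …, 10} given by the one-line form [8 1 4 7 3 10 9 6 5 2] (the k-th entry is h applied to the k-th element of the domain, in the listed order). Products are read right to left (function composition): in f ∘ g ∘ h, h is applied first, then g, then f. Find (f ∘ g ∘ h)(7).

3

(f ∘ g ∘ h)(7) = f(g(h(7))). h(7) = 9, then g(9) = 3, then f(3) = 3, so the result is 3.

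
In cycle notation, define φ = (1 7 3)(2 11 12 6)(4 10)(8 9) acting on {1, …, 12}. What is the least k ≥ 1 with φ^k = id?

The disjoint cycles have lengths 4, 3, 2, 2, 1.
The order is lcm(4, 3, 2, 2) = 12.

12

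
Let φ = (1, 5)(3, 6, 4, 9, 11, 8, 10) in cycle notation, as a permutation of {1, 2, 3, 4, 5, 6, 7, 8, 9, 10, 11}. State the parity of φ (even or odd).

The cycle lengths are 7, 2, 1, 1.
A cycle of length ℓ contributes ℓ−1 transpositions, so φ is a product of 6 + 1 = 7 transpositions — odd.

odd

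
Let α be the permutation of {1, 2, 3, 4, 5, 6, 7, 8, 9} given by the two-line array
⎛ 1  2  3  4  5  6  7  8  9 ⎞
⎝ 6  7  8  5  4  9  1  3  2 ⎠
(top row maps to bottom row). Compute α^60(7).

7

Tracing 7 → 1 → … returns to 7 after 5 steps, so 7 lies in a 5-cycle (1 6 9 2 7).
Since the cycle has length 5, α^60 acts on it the same as α^0 (60 mod 5 = 0).
So α^60(7) = 7.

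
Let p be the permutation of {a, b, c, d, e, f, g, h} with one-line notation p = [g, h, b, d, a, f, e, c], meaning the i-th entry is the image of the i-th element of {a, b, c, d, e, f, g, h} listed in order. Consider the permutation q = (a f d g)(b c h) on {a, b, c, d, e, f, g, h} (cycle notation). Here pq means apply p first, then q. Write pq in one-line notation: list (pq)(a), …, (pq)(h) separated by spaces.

(pq)(x) = q(p(x)). Computing each image: q(p(a)) = q(g) = a, q(p(b)) = q(h) = b, q(p(c)) = q(b) = c, q(p(d)) = q(d) = g, q(p(e)) = q(a) = f, q(p(f)) = q(f) = d, q(p(g)) = q(e) = e, q(p(h)) = q(c) = h.
Hence pq = [a b c g f d e h].

a b c g f d e h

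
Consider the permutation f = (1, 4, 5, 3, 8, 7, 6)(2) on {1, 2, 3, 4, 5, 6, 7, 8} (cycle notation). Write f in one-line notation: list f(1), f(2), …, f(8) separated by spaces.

Reading each image from the cycles: 1↦4, 2↦2, 3↦8, 4↦5, 5↦3, 6↦1, 7↦6, 8↦7.
So the one-line form is 4 2 8 5 3 1 6 7.

4 2 8 5 3 1 6 7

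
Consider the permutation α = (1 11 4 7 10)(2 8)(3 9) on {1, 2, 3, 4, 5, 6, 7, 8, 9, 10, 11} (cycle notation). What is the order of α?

The cycle type of α is (5, 2, 2, 1, 1).
The order of α is the least common multiple of its cycle lengths: lcm(5, 2, 2) = 10.

10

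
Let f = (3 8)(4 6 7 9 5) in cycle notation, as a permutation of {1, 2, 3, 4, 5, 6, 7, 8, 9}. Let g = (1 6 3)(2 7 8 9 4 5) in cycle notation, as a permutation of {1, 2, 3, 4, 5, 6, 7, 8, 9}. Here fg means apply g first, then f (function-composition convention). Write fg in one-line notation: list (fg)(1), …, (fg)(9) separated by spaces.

7 9 1 4 2 8 3 5 6

Chase each element through g then f: 1 → 6 → 7; 2 → 7 → 9; 3 → 1 → 1; 4 → 5 → 4; 5 → 2 → 2; 6 → 3 → 8; 7 → 8 → 3; 8 → 9 → 5; 9 → 4 → 6.
So fg in one-line form is 7 9 1 4 2 8 3 5 6.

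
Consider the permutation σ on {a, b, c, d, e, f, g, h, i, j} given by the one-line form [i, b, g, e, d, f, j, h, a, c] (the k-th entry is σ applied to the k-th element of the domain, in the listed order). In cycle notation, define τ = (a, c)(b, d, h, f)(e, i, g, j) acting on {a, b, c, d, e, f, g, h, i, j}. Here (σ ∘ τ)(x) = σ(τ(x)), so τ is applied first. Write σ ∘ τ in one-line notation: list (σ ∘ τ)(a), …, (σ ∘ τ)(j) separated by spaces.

g e i h a b c f j d

For each element, apply τ then σ: a → c → g; b → d → e; c → a → i; d → h → h; e → i → a; f → b → b; g → j → c; h → f → f; i → g → j; j → e → d.
Collecting the images, σ ∘ τ = [g e i h a b c f j d].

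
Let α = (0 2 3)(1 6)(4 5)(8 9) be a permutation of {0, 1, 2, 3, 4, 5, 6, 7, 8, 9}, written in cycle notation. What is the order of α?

6

The cycle type of α is (3, 2, 2, 2, 1).
Since disjoint cycles commute, ord(α) = lcm(3, 2, 2, 2) = 6.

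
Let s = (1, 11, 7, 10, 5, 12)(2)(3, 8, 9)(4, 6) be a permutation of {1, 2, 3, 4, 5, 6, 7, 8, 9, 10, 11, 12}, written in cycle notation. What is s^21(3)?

3

3 lies in the 3-cycle (3, 8, 9).
On a 3-cycle, s^3 is the identity, so s^21 = s^0 there (21 ≡ 0 mod 3).
So s^21(3) = 3.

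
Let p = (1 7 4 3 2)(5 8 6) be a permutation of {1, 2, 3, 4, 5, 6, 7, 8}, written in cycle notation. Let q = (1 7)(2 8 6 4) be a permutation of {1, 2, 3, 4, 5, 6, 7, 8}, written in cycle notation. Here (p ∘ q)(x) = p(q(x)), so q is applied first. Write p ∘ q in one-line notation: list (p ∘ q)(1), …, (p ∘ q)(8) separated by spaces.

For each element, apply q then p: 1 → 7 → 4; 2 → 8 → 6; 3 → 3 → 2; 4 → 2 → 1; 5 → 5 → 8; 6 → 4 → 3; 7 → 1 → 7; 8 → 6 → 5.
Collecting the images, p ∘ q = [4 6 2 1 8 3 7 5].

4 6 2 1 8 3 7 5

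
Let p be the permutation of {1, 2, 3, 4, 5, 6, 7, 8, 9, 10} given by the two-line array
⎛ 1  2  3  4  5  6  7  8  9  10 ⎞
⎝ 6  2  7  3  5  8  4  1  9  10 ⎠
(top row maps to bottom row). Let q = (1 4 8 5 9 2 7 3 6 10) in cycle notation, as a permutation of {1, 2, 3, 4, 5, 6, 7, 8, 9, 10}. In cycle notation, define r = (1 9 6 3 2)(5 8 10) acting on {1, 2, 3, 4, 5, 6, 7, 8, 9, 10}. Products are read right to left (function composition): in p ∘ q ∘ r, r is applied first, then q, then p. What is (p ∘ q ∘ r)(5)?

Chase 5: r(5) = 8; q(8) = 5; p(5) = 5. Hence (p ∘ q ∘ r)(5) = 5.

5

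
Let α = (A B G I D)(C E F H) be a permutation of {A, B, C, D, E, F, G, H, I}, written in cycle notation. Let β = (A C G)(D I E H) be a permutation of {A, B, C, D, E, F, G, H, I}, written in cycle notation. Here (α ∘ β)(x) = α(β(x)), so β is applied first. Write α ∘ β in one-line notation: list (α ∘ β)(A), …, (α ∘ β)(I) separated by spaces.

For each element, apply β then α: A → C → E; B → B → G; C → G → I; D → I → D; E → H → C; F → F → H; G → A → B; H → D → A; I → E → F.
So α ∘ β in one-line form is E G I D C H B A F.

E G I D C H B A F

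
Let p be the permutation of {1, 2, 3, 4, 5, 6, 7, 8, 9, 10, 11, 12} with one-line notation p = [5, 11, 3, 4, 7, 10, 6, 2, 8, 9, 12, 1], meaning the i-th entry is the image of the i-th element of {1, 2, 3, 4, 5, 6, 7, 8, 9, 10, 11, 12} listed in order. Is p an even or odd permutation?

odd

In disjoint-cycle form the cycle lengths are 10, 1, 1.
A cycle is odd iff its length is even; p has 1 even-length cycle, so sgn(p) = (−1)^1 and p is odd.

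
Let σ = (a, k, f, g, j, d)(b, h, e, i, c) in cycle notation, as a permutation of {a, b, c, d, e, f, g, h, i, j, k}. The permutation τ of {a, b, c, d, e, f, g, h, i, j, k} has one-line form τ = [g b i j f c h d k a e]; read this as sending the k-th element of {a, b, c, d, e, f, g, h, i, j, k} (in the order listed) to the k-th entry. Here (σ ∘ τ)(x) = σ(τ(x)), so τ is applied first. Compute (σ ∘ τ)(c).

c

First apply τ: τ(c) = i, then σ(i) = c. Thus (σ ∘ τ)(c) = c.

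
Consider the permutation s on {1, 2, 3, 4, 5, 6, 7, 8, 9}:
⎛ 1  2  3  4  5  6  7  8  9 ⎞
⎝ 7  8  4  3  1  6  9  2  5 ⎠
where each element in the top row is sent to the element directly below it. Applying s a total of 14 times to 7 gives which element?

Tracing 7 → 9 → … returns to 7 after 4 steps, so 7 lies in a 4-cycle (1, 7, 9, 5).
Powers repeat with period 4 on this cycle, and 14 mod 4 = 2, so s^14(7) = s^2(7).
Stepping 2 places around the cycle: 7 → 9 → 5.

5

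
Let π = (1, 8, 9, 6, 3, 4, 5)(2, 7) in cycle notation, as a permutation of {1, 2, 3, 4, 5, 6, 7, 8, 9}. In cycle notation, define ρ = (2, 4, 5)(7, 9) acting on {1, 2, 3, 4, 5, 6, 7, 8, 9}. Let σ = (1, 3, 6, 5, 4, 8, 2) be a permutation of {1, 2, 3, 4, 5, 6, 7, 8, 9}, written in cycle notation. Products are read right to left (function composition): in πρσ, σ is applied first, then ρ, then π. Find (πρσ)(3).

Apply the permutations in order: σ(3) = 6, then ρ(6) = 6, then π(6) = 3. So (πρσ)(3) = 3.

3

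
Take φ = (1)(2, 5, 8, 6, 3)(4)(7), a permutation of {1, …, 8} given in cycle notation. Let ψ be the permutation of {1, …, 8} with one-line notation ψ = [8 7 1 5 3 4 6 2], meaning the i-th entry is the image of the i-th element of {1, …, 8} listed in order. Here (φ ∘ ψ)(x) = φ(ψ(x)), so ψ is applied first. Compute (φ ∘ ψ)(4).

ψ(4) = 5, then φ(5) = 8; composing gives (φ ∘ ψ)(4) = 8.

8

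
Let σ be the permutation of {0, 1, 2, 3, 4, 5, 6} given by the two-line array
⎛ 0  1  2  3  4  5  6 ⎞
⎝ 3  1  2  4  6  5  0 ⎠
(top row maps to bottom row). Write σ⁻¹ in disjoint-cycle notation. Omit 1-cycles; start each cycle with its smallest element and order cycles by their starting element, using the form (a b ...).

(0 6 4 3)

First write σ in disjoint cycles: (0 3 4 6).
The inverse reverses every cycle; in canonical form, σ⁻¹ = (0 6 4 3).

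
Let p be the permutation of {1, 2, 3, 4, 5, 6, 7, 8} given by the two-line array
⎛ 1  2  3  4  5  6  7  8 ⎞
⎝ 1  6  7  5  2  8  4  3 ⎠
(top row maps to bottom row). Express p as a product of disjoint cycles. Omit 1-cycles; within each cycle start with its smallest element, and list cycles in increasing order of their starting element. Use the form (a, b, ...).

(2, 6, 8, 3, 7, 4, 5)

Start at 2 and follow images: 2 → 6 → 8 → 3 → 7 → 4 → 5 → 2, giving the cycle (2, 6, 8, 3, 7, 4, 5).
Repeating from the next unused element and collecting all non-trivial cycles gives (2, 6, 8, 3, 7, 4, 5).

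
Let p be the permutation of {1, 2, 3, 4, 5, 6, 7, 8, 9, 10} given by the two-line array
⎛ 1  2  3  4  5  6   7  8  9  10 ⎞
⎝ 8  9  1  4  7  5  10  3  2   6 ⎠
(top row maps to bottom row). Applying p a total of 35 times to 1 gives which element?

3

Tracing 1 → 8 → … returns to 1 after 3 steps, so 1 lies in a 3-cycle (1, 8, 3).
Powers repeat with period 3 on this cycle, and 35 mod 3 = 2, so p^35(1) = p^2(1).
Stepping 2 places around the cycle: 1 → 8 → 3.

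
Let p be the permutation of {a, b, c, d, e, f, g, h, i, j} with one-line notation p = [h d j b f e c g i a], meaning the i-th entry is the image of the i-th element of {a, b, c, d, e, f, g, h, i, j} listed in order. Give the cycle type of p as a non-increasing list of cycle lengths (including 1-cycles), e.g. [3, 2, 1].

The disjoint cycles are (a h g c j)(b d)(e f)(i), with lengths 5, 2, 2, 1 in non-increasing order.

[5, 2, 2, 1]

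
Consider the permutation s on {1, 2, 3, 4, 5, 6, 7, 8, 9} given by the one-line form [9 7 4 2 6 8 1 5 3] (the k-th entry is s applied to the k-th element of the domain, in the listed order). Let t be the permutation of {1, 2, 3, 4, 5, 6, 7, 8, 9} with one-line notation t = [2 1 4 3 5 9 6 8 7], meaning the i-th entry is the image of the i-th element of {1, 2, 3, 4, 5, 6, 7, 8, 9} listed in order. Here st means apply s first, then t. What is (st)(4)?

1

First apply s: s(4) = 2, then t(2) = 1. Thus (st)(4) = 1.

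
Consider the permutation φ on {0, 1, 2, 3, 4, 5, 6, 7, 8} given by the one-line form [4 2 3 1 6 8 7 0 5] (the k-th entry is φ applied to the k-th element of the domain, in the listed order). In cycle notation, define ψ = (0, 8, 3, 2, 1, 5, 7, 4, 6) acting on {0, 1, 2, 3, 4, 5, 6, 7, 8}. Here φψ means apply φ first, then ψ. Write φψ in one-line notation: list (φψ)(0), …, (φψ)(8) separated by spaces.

(φψ)(x) = ψ(φ(x)). Computing each image: ψ(φ(0)) = ψ(4) = 6, ψ(φ(1)) = ψ(2) = 1, ψ(φ(2)) = ψ(3) = 2, ψ(φ(3)) = ψ(1) = 5, ψ(φ(4)) = ψ(6) = 0, ψ(φ(5)) = ψ(8) = 3, ψ(φ(6)) = ψ(7) = 4, ψ(φ(7)) = ψ(0) = 8, ψ(φ(8)) = ψ(5) = 7.
Hence φψ = [6 1 2 5 0 3 4 8 7].

6 1 2 5 0 3 4 8 7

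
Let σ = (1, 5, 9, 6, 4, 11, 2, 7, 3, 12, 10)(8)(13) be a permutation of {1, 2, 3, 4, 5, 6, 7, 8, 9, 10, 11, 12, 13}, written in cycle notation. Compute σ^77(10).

10 lies in the 11-cycle (1, 5, 9, 6, 4, 11, 2, 7, 3, 12, 10).
Since the cycle has length 11, σ^77 acts on it the same as σ^0 (77 mod 11 = 0).
So σ^77(10) = 10.

10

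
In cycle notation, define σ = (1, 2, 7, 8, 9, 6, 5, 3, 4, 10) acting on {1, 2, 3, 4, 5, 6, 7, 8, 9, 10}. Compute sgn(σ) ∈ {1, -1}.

-1

The cycle lengths are 10.
A cycle of length ℓ contributes ℓ−1 transpositions, so σ is a product of 9 transpositions — odd.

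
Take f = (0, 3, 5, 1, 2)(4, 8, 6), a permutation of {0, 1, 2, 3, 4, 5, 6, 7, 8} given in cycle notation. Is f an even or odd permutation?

The cycle lengths are 5, 3, 1.
A cycle is odd iff its length is even; f has 0 even-length cycles, so sgn(f) = (−1)^0 and f is even.

even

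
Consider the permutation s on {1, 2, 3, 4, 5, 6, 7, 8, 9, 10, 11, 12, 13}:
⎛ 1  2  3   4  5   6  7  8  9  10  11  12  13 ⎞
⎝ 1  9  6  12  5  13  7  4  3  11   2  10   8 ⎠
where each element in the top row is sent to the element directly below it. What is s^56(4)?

3

Tracing 4 → 12 → … returns to 4 after 10 steps, so 4 lies in a 10-cycle (2 9 3 6 13 8 4 12 10 11).
Powers repeat with period 10 on this cycle, and 56 mod 10 = 6, so s^56(4) = s^6(4).
Stepping 6 places around the cycle: 4 → 12 → 10 → 11 → 2 → 9 → 3.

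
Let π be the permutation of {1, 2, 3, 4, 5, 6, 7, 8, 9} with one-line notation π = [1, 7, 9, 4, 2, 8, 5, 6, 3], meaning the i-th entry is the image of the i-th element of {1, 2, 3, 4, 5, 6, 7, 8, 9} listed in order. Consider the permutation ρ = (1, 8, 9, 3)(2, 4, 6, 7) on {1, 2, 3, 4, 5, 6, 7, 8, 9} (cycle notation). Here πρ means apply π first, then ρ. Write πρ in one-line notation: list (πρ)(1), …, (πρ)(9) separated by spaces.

(πρ)(x) = ρ(π(x)). Computing each image: ρ(π(1)) = ρ(1) = 8, ρ(π(2)) = ρ(7) = 2, ρ(π(3)) = ρ(9) = 3, ρ(π(4)) = ρ(4) = 6, ρ(π(5)) = ρ(2) = 4, ρ(π(6)) = ρ(8) = 9, ρ(π(7)) = ρ(5) = 5, ρ(π(8)) = ρ(6) = 7, ρ(π(9)) = ρ(3) = 1.
Hence πρ = [8 2 3 6 4 9 5 7 1].

8 2 3 6 4 9 5 7 1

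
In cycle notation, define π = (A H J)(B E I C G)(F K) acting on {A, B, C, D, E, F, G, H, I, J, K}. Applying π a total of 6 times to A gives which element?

A

A lies in the 3-cycle (A H J).
Powers repeat with period 3 on this cycle, and 6 mod 3 = 0, so π^6(A) = π^0(A).
So π^6(A) = A.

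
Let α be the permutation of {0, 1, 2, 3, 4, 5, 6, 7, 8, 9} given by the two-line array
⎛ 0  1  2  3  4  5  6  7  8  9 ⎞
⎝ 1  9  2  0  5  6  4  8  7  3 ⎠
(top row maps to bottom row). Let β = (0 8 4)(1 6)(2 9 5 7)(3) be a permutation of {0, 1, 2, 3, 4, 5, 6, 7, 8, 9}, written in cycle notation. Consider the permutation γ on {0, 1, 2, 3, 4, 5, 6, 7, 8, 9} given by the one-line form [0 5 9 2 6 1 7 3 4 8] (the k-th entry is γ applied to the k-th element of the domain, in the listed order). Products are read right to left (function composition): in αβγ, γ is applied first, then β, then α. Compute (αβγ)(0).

(αβγ)(0) = α(β(γ(0))). γ(0) = 0, then β(0) = 8, then α(8) = 7, so the result is 7.

7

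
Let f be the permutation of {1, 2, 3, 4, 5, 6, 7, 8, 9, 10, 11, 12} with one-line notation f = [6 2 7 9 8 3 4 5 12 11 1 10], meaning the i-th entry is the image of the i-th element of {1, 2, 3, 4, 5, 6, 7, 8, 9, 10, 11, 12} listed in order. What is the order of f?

The disjoint-cycle form of f has cycle lengths 9, 2, 1.
The order of f is the least common multiple of its cycle lengths: lcm(9, 2) = 18.

18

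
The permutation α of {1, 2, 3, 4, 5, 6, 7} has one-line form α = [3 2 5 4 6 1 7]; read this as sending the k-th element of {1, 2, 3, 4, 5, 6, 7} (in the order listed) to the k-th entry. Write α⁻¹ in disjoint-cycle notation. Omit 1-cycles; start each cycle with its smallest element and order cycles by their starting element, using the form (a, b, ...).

The cycle decomposition of α is (1, 3, 5, 6).
The inverse reverses every cycle; in canonical form, α⁻¹ = (1, 6, 5, 3).

(1, 6, 5, 3)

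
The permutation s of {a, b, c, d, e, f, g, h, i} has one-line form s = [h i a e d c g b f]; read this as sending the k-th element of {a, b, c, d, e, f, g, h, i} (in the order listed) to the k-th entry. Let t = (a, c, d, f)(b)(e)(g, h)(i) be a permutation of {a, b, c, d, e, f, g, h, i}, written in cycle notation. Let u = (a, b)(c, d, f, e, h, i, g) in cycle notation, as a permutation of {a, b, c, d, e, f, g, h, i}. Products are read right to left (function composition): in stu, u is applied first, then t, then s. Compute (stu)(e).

g

Chase e: u(e) = h; t(h) = g; s(g) = g. Hence (stu)(e) = g.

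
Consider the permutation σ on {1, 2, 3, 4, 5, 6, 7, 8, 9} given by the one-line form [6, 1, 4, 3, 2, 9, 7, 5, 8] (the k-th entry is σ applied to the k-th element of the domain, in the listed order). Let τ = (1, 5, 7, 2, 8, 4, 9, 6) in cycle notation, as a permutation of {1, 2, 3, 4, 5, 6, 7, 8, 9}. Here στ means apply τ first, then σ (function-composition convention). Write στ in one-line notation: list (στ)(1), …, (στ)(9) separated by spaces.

2 5 4 8 7 6 1 3 9

For each element, apply τ then σ: 1 → 5 → 2; 2 → 8 → 5; 3 → 3 → 4; 4 → 9 → 8; 5 → 7 → 7; 6 → 1 → 6; 7 → 2 → 1; 8 → 4 → 3; 9 → 6 → 9.
So στ in one-line form is 2 5 4 8 7 6 1 3 9.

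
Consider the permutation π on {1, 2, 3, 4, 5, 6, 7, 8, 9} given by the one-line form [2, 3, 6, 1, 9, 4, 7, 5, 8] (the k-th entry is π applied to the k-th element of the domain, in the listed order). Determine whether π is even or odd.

In disjoint-cycle form the cycle lengths are 5, 3, 1.
A cycle of length ℓ contributes ℓ−1 transpositions, so π is a product of 4 + 2 = 6 transpositions — even.

even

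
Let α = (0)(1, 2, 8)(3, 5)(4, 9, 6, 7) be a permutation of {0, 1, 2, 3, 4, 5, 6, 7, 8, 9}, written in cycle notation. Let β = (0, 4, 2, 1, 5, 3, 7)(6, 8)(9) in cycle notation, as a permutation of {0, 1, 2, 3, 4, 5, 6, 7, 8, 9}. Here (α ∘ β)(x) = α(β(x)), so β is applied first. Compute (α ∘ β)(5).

5

β(5) = 3, then α(3) = 5; composing gives (α ∘ β)(5) = 5.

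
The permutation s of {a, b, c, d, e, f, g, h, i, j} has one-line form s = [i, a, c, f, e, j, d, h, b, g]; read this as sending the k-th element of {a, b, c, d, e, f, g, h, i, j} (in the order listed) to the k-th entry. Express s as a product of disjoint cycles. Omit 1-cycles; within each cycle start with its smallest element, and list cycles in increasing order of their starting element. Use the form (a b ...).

(a i b)(d f j g)

From a: a → i → b → a, closing the cycle (a i b).
Continuing from each remaining unvisited element yields (a i b)(d f j g).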